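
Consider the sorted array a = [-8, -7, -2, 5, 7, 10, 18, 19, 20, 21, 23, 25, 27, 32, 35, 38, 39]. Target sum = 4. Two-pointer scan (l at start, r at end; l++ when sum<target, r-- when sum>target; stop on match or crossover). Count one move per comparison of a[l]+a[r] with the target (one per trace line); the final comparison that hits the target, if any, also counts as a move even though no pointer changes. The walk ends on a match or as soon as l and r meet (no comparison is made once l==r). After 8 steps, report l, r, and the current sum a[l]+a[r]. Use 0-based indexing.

[0,16] -8+39=31 >4 → r--
[0,15] -8+38=30 >4 → r--
[0,14] -8+35=27 >4 → r--
[0,13] -8+32=24 >4 → r--
[0,12] -8+27=19 >4 → r--
[0,11] -8+25=17 >4 → r--
[0,10] -8+23=15 >4 → r--
[0,9] -8+21=13 >4 → r--

l=0, r=8, sum=12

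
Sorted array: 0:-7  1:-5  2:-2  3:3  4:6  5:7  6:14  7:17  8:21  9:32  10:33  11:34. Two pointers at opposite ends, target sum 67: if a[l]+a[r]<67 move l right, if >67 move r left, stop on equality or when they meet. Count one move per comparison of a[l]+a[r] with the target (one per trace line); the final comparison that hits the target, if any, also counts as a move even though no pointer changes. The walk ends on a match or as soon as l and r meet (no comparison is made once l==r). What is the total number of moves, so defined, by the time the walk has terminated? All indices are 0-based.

11 moves

[0,11] -7+34=27 <67 → l++
[1,11] -5+34=29 <67 → l++
[2,11] -2+34=32 <67 → l++
[3,11] 3+34=37 <67 → l++
[4,11] 6+34=40 <67 → l++
[5,11] 7+34=41 <67 → l++
[6,11] 14+34=48 <67 → l++
[7,11] 17+34=51 <67 → l++
[8,11] 21+34=55 <67 → l++
[9,11] 32+34=66 <67 → l++
[10,11] 33+34=67 → found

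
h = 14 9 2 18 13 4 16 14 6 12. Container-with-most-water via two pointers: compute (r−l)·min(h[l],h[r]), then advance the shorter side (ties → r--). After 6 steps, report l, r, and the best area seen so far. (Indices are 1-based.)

l=4, r=7, best area=108

[1,10] min(14,12)*9=108 best=108 * → r--
[1,9] min(14,6)*8=48 best=108 → r--
[1,8] min(14,14)*7=98 best=108 → r--
[1,7] min(14,16)*6=84 best=108 → l++
[2,7] min(9,16)*5=45 best=108 → l++
[3,7] min(2,16)*4=8 best=108 → l++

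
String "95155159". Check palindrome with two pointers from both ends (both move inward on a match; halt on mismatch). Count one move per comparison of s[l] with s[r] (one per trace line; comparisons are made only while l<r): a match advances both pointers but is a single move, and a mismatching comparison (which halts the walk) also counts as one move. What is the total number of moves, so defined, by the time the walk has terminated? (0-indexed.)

[0,7] '9'=='9' → l++,r--
[1,6] '5'=='5' → l++,r--
[2,5] '1'=='1' → l++,r--
[3,4] '5'=='5' → l++,r--

4 moves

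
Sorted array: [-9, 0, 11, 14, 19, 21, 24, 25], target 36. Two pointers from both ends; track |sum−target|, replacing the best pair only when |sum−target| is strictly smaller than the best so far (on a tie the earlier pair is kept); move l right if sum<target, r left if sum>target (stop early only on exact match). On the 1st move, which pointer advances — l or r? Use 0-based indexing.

l

[0,7] -9+25=16 d=20 * → l++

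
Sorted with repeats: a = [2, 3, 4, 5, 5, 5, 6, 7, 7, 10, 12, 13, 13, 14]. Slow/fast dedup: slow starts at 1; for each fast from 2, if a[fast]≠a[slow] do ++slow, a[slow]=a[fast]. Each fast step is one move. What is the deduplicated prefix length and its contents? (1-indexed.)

length 10; prefix = [2, 3, 4, 5, 6, 7, 10, 12, 13, 14]

slow=1 fast=2: a[fast]=3≠a[slow]=2 write a[2]=3, slow++,fast++
slow=2 fast=3: a[fast]=4≠a[slow]=3 write a[3]=4, slow++,fast++
slow=3 fast=4: a[fast]=5≠a[slow]=4 write a[4]=5, slow++,fast++
slow=4 fast=5: a[fast]=5=a[slow] dup, fast++
slow=4 fast=6: a[fast]=5=a[slow] dup, fast++
slow=4 fast=7: a[fast]=6≠a[slow]=5 write a[5]=6, slow++,fast++
slow=5 fast=8: a[fast]=7≠a[slow]=6 write a[6]=7, slow++,fast++
slow=6 fast=9: a[fast]=7=a[slow] dup, fast++
slow=6 fast=10: a[fast]=10≠a[slow]=7 write a[7]=10, slow++,fast++
slow=7 fast=11: a[fast]=12≠a[slow]=10 write a[8]=12, slow++,fast++
slow=8 fast=12: a[fast]=13≠a[slow]=12 write a[9]=13, slow++,fast++
slow=9 fast=13: a[fast]=13=a[slow] dup, fast++
slow=9 fast=14: a[fast]=14≠a[slow]=13 write a[10]=14, slow++,fast++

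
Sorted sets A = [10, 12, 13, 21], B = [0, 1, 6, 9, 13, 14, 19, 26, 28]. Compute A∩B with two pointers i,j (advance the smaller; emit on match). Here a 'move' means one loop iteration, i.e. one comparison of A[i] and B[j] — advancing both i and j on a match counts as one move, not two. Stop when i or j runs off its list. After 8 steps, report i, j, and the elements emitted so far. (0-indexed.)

i=0 j=0: 10>0, j++
i=0 j=1: 10>1, j++
i=0 j=2: 10>6, j++
i=0 j=3: 10>9, j++
i=0 j=4: 10<13, i++
i=1 j=4: 12<13, i++
i=2 j=4: 13==13 emit, i++,j++
i=3 j=5: 21>14, j++

i=3, j=6, emitted=[13]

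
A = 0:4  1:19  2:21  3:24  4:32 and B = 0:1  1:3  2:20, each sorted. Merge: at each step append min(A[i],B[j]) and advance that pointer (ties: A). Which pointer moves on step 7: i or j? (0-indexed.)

i

[i=0,j=0] A[i]=4>B[j]=1 take 1 → j++
[i=0,j=1] A[i]=4>B[j]=3 take 3 → j++
[i=0,j=2] A[i]=4<=B[j]=20 take 4 → i++
[i=1,j=2] A[i]=19<=B[j]=20 take 19 → i++
[i=2,j=2] A[i]=21>B[j]=20 take 20 → j++
[i=2,j=3] B done, take A[i]=21 → i++
[i=3,j=3] B done, take A[i]=24 → i++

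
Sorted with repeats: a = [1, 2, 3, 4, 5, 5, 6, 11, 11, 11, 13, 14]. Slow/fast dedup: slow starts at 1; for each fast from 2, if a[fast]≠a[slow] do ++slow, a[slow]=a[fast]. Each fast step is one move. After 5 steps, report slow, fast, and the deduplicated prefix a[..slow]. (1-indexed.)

(s=1,f=2) a[fast]=2≠a[slow]=1 write a[2]=2 → slow++,fast++
(s=2,f=3) a[fast]=3≠a[slow]=2 write a[3]=3 → slow++,fast++
(s=3,f=4) a[fast]=4≠a[slow]=3 write a[4]=4 → slow++,fast++
(s=4,f=5) a[fast]=5≠a[slow]=4 write a[5]=5 → slow++,fast++
(s=5,f=6) a[fast]=5=a[slow] dup → fast++

slow=5, fast=7, prefix=[1, 2, 3, 4, 5]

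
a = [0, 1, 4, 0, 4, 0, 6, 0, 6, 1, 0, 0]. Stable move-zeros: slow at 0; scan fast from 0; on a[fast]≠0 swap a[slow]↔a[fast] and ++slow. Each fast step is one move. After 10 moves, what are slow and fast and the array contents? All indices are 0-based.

slow=0 fast=0: a[fast]=0, fast++
slow=0 fast=1: a[fast]=1≠0 swap→a[0]=1, slow++,fast++
slow=1 fast=2: a[fast]=4≠0 swap→a[1]=4, slow++,fast++
slow=2 fast=3: a[fast]=0, fast++
slow=2 fast=4: a[fast]=4≠0 swap→a[2]=4, slow++,fast++
slow=3 fast=5: a[fast]=0, fast++
slow=3 fast=6: a[fast]=6≠0 swap→a[3]=6, slow++,fast++
slow=4 fast=7: a[fast]=0, fast++
slow=4 fast=8: a[fast]=6≠0 swap→a[4]=6, slow++,fast++
slow=5 fast=9: a[fast]=1≠0 swap→a[5]=1, slow++,fast++

slow=6, fast=10, a=[1, 4, 4, 6, 6, 1, 0, 0, 0, 0, 0, 0]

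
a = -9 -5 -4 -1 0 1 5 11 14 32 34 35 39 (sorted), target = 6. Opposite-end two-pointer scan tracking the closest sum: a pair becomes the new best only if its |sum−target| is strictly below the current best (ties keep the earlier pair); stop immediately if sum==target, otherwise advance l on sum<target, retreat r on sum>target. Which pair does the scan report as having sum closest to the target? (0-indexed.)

pair (-5, 11) with sum 6 (|Δ|=0)

[0,12] -9+39=30 d=24 * → r--
[0,11] -9+35=26 d=20 * → r--
[0,10] -9+34=25 d=19 * → r--
[0,9] -9+32=23 d=17 * → r--
[0,8] -9+14=5 d=1 * → l++
[1,8] -5+14=9 d=3 → r--
[1,7] -5+11=6 d=0 * → stop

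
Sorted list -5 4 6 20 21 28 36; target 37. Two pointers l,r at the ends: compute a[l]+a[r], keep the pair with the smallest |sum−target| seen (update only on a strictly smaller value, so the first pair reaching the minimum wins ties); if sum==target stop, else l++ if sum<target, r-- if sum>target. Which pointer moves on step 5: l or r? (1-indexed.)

r

[1,7] -5+36=31 d=6 * → l++
[2,7] 4+36=40 d=3 * → r--
[2,6] 4+28=32 d=5 → l++
[3,6] 6+28=34 d=3 → l++
[4,6] 20+28=48 d=11 → r--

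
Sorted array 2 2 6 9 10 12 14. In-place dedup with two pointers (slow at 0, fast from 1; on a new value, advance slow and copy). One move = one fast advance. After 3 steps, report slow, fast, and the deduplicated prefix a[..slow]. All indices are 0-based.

slow=0 fast=1: a[fast]=2=a[slow] dup, fast++
slow=0 fast=2: a[fast]=6≠a[slow]=2 write a[1]=6, slow++,fast++
slow=1 fast=3: a[fast]=9≠a[slow]=6 write a[2]=9, slow++,fast++

slow=2, fast=4, prefix=[2, 6, 9]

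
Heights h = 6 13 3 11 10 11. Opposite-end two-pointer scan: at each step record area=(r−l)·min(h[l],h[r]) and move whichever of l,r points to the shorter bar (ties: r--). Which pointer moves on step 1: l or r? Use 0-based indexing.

l

[0,5] min(6,11)*5=30 best=30 * → l++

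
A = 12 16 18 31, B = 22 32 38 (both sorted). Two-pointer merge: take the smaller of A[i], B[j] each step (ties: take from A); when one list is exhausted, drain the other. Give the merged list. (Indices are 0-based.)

i=0 j=0: A[i]=12<=B[j]=22 take 12, i++
i=1 j=0: A[i]=16<=B[j]=22 take 16, i++
i=2 j=0: A[i]=18<=B[j]=22 take 18, i++
i=3 j=0: A[i]=31>B[j]=22 take 22, j++
i=3 j=1: A[i]=31<=B[j]=32 take 31, i++
i=4 j=1: A done, take B[j]=32, j++
i=4 j=2: A done, take B[j]=38, j++

[12, 16, 18, 22, 31, 32, 38]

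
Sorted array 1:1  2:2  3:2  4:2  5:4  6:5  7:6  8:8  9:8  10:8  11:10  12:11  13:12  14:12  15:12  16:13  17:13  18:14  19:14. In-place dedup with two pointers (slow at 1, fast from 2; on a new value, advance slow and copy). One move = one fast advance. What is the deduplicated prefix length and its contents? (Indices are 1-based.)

slow=1 fast=2: a[fast]=2≠a[slow]=1 write a[2]=2, slow++,fast++
slow=2 fast=3: a[fast]=2=a[slow] dup, fast++
slow=2 fast=4: a[fast]=2=a[slow] dup, fast++
slow=2 fast=5: a[fast]=4≠a[slow]=2 write a[3]=4, slow++,fast++
slow=3 fast=6: a[fast]=5≠a[slow]=4 write a[4]=5, slow++,fast++
slow=4 fast=7: a[fast]=6≠a[slow]=5 write a[5]=6, slow++,fast++
slow=5 fast=8: a[fast]=8≠a[slow]=6 write a[6]=8, slow++,fast++
slow=6 fast=9: a[fast]=8=a[slow] dup, fast++
slow=6 fast=10: a[fast]=8=a[slow] dup, fast++
slow=6 fast=11: a[fast]=10≠a[slow]=8 write a[7]=10, slow++,fast++
slow=7 fast=12: a[fast]=11≠a[slow]=10 write a[8]=11, slow++,fast++
slow=8 fast=13: a[fast]=12≠a[slow]=11 write a[9]=12, slow++,fast++
slow=9 fast=14: a[fast]=12=a[slow] dup, fast++
slow=9 fast=15: a[fast]=12=a[slow] dup, fast++
slow=9 fast=16: a[fast]=13≠a[slow]=12 write a[10]=13, slow++,fast++
slow=10 fast=17: a[fast]=13=a[slow] dup, fast++
slow=10 fast=18: a[fast]=14≠a[slow]=13 write a[11]=14, slow++,fast++
slow=11 fast=19: a[fast]=14=a[slow] dup, fast++

length 11; prefix = [1, 2, 4, 5, 6, 8, 10, 11, 12, 13, 14]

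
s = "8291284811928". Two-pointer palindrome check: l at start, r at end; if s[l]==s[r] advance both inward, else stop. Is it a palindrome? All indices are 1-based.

[1,13] '8'=='8' → l++,r--
[2,12] '2'=='2' → l++,r--
[3,11] '9'=='9' → l++,r--
[4,10] '1'=='1' → l++,r--
[5,9] '2'!='1' → stop

not a palindrome (mismatch at 5,9)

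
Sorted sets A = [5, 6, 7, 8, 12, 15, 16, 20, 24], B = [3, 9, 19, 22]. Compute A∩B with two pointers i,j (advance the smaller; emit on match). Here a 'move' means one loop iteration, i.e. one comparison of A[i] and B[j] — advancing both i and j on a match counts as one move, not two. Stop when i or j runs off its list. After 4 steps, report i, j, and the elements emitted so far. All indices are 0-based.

i=0 j=0: 5>3, j++
i=0 j=1: 5<9, i++
i=1 j=1: 6<9, i++
i=2 j=1: 7<9, i++

i=3, j=1, emitted=[]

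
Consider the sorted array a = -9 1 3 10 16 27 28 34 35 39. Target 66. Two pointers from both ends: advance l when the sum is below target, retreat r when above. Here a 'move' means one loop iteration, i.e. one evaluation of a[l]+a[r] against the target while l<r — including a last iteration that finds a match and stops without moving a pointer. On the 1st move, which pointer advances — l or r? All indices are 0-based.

l

l=0 r=9: -9+39=30 <66, l++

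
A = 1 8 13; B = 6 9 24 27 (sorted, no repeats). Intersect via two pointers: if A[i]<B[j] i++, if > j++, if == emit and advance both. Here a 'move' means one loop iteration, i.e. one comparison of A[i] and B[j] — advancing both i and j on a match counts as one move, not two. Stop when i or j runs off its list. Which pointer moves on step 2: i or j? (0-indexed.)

j

[i=0,j=0] 1<6 → i++
[i=1,j=0] 8>6 → j++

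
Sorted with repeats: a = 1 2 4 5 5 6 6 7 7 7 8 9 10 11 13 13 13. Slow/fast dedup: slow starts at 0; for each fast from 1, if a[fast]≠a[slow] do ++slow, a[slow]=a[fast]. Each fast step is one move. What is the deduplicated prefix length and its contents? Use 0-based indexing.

(s=0,f=1) a[fast]=2≠a[slow]=1 write a[1]=2 → slow++,fast++
(s=1,f=2) a[fast]=4≠a[slow]=2 write a[2]=4 → slow++,fast++
(s=2,f=3) a[fast]=5≠a[slow]=4 write a[3]=5 → slow++,fast++
(s=3,f=4) a[fast]=5=a[slow] dup → fast++
(s=3,f=5) a[fast]=6≠a[slow]=5 write a[4]=6 → slow++,fast++
(s=4,f=6) a[fast]=6=a[slow] dup → fast++
(s=4,f=7) a[fast]=7≠a[slow]=6 write a[5]=7 → slow++,fast++
(s=5,f=8) a[fast]=7=a[slow] dup → fast++
(s=5,f=9) a[fast]=7=a[slow] dup → fast++
(s=5,f=10) a[fast]=8≠a[slow]=7 write a[6]=8 → slow++,fast++
(s=6,f=11) a[fast]=9≠a[slow]=8 write a[7]=9 → slow++,fast++
(s=7,f=12) a[fast]=10≠a[slow]=9 write a[8]=10 → slow++,fast++
(s=8,f=13) a[fast]=11≠a[slow]=10 write a[9]=11 → slow++,fast++
(s=9,f=14) a[fast]=13≠a[slow]=11 write a[10]=13 → slow++,fast++
(s=10,f=15) a[fast]=13=a[slow] dup → fast++
(s=10,f=16) a[fast]=13=a[slow] dup → fast++

length 11; prefix = [1, 2, 4, 5, 6, 7, 8, 9, 10, 11, 13]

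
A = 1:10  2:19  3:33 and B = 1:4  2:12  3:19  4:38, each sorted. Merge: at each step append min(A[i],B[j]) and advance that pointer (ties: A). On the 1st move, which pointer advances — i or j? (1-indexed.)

[i=1,j=1] A[i]=10>B[j]=4 take 4 → j++

j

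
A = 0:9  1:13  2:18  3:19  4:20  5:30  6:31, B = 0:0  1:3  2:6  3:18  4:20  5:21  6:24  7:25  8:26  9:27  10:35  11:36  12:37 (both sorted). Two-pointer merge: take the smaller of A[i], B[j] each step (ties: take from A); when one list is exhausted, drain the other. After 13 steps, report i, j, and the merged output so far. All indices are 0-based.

i=5, j=8, merged so far=[0, 3, 6, 9, 13, 18, 18, 19, 20, 20, 21, 24, 25]

i=0 j=0: A[i]=9>B[j]=0 take 0, j++
i=0 j=1: A[i]=9>B[j]=3 take 3, j++
i=0 j=2: A[i]=9>B[j]=6 take 6, j++
i=0 j=3: A[i]=9<=B[j]=18 take 9, i++
i=1 j=3: A[i]=13<=B[j]=18 take 13, i++
i=2 j=3: A[i]=18<=B[j]=18 take 18, i++
i=3 j=3: A[i]=19>B[j]=18 take 18, j++
i=3 j=4: A[i]=19<=B[j]=20 take 19, i++
i=4 j=4: A[i]=20<=B[j]=20 take 20, i++
i=5 j=4: A[i]=30>B[j]=20 take 20, j++
i=5 j=5: A[i]=30>B[j]=21 take 21, j++
i=5 j=6: A[i]=30>B[j]=24 take 24, j++
i=5 j=7: A[i]=30>B[j]=25 take 25, j++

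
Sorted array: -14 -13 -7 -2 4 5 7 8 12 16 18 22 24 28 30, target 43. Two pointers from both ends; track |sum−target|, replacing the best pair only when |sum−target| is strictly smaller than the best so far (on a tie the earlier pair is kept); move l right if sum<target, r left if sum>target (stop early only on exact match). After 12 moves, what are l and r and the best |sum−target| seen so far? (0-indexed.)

l=10, r=12, best |Δ|=1

l=0 r=14: -14+30=16 d=27 *, l++
l=1 r=14: -13+30=17 d=26 *, l++
l=2 r=14: -7+30=23 d=20 *, l++
l=3 r=14: -2+30=28 d=15 *, l++
l=4 r=14: 4+30=34 d=9 *, l++
l=5 r=14: 5+30=35 d=8 *, l++
l=6 r=14: 7+30=37 d=6 *, l++
l=7 r=14: 8+30=38 d=5 *, l++
l=8 r=14: 12+30=42 d=1 *, l++
l=9 r=14: 16+30=46 d=3, r--
l=9 r=13: 16+28=44 d=1, r--
l=9 r=12: 16+24=40 d=3, l++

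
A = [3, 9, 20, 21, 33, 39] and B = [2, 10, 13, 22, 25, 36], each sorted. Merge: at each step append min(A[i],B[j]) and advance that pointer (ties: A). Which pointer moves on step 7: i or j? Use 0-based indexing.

i

[i=0,j=0] A[i]=3>B[j]=2 take 2 → j++
[i=0,j=1] A[i]=3<=B[j]=10 take 3 → i++
[i=1,j=1] A[i]=9<=B[j]=10 take 9 → i++
[i=2,j=1] A[i]=20>B[j]=10 take 10 → j++
[i=2,j=2] A[i]=20>B[j]=13 take 13 → j++
[i=2,j=3] A[i]=20<=B[j]=22 take 20 → i++
[i=3,j=3] A[i]=21<=B[j]=22 take 21 → i++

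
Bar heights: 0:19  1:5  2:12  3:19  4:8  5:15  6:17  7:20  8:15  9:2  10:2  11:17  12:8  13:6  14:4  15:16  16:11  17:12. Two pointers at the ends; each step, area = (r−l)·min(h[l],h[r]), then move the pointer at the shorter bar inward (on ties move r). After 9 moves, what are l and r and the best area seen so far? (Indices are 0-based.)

l=0 r=17: min(19,12)*17=204 best=204 *, r--
l=0 r=16: min(19,11)*16=176 best=204, r--
l=0 r=15: min(19,16)*15=240 best=240 *, r--
l=0 r=14: min(19,4)*14=56 best=240, r--
l=0 r=13: min(19,6)*13=78 best=240, r--
l=0 r=12: min(19,8)*12=96 best=240, r--
l=0 r=11: min(19,17)*11=187 best=240, r--
l=0 r=10: min(19,2)*10=20 best=240, r--
l=0 r=9: min(19,2)*9=18 best=240, r--

l=0, r=8, best area=240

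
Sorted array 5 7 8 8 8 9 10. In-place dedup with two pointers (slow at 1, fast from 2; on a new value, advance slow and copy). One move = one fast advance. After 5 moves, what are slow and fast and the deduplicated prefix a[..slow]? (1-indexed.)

(s=1,f=2) a[fast]=7≠a[slow]=5 write a[2]=7 → slow++,fast++
(s=2,f=3) a[fast]=8≠a[slow]=7 write a[3]=8 → slow++,fast++
(s=3,f=4) a[fast]=8=a[slow] dup → fast++
(s=3,f=5) a[fast]=8=a[slow] dup → fast++
(s=3,f=6) a[fast]=9≠a[slow]=8 write a[4]=9 → slow++,fast++

slow=4, fast=7, prefix=[5, 7, 8, 9]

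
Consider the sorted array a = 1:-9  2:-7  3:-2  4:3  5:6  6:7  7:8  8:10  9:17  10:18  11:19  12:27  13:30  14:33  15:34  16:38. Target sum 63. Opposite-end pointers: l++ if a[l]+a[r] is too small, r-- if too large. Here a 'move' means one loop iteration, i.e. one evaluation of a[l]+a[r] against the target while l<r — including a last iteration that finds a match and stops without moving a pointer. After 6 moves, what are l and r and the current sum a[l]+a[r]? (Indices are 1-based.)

l=7, r=16, sum=46

[1,16] -9+38=29 <63 → l++
[2,16] -7+38=31 <63 → l++
[3,16] -2+38=36 <63 → l++
[4,16] 3+38=41 <63 → l++
[5,16] 6+38=44 <63 → l++
[6,16] 7+38=45 <63 → l++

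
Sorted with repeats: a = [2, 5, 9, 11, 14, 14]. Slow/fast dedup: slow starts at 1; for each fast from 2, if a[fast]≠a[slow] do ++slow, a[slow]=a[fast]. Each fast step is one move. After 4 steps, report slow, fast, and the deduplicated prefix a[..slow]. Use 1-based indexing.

slow=1 fast=2: a[fast]=5≠a[slow]=2 write a[2]=5, slow++,fast++
slow=2 fast=3: a[fast]=9≠a[slow]=5 write a[3]=9, slow++,fast++
slow=3 fast=4: a[fast]=11≠a[slow]=9 write a[4]=11, slow++,fast++
slow=4 fast=5: a[fast]=14≠a[slow]=11 write a[5]=14, slow++,fast++

slow=5, fast=6, prefix=[2, 5, 9, 11, 14]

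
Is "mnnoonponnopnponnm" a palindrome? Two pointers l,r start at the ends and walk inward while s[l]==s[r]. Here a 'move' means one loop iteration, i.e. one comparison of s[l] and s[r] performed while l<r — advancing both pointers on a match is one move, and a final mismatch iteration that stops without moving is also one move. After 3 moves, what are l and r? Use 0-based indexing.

l=0 r=17: 'm'=='m', l++,r--
l=1 r=16: 'n'=='n', l++,r--
l=2 r=15: 'n'=='n', l++,r--

l=3, r=14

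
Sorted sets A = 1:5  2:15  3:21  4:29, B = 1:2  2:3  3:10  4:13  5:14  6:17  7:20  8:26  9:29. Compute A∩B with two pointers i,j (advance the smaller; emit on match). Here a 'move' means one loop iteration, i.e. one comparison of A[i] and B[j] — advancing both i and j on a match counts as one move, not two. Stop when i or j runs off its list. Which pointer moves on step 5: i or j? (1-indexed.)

i=1 j=1: 5>2, j++
i=1 j=2: 5>3, j++
i=1 j=3: 5<10, i++
i=2 j=3: 15>10, j++
i=2 j=4: 15>13, j++

j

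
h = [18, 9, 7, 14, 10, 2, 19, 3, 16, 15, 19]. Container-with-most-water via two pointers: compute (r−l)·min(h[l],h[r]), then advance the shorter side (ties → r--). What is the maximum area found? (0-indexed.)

max area = 180

[0,10] min(18,19)*10=180 best=180 * → l++
[1,10] min(9,19)*9=81 best=180 → l++
[2,10] min(7,19)*8=56 best=180 → l++
[3,10] min(14,19)*7=98 best=180 → l++
[4,10] min(10,19)*6=60 best=180 → l++
[5,10] min(2,19)*5=10 best=180 → l++
[6,10] min(19,19)*4=76 best=180 → r--
[6,9] min(19,15)*3=45 best=180 → r--
[6,8] min(19,16)*2=32 best=180 → r--
[6,7] min(19,3)*1=3 best=180 → r--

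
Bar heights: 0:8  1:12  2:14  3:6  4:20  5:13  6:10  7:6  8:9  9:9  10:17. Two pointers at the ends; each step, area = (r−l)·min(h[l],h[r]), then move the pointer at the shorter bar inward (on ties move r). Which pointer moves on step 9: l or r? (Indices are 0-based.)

r

[0,10] min(8,17)*10=80 best=80 * → l++
[1,10] min(12,17)*9=108 best=108 * → l++
[2,10] min(14,17)*8=112 best=112 * → l++
[3,10] min(6,17)*7=42 best=112 → l++
[4,10] min(20,17)*6=102 best=112 → r--
[4,9] min(20,9)*5=45 best=112 → r--
[4,8] min(20,9)*4=36 best=112 → r--
[4,7] min(20,6)*3=18 best=112 → r--
[4,6] min(20,10)*2=20 best=112 → r--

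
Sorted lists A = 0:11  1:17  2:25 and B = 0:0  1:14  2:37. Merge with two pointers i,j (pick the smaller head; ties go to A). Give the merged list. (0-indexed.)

[0, 11, 14, 17, 25, 37]

i=0 j=0: A[i]=11>B[j]=0 take 0, j++
i=0 j=1: A[i]=11<=B[j]=14 take 11, i++
i=1 j=1: A[i]=17>B[j]=14 take 14, j++
i=1 j=2: A[i]=17<=B[j]=37 take 17, i++
i=2 j=2: A[i]=25<=B[j]=37 take 25, i++
i=3 j=2: A done, take B[j]=37, j++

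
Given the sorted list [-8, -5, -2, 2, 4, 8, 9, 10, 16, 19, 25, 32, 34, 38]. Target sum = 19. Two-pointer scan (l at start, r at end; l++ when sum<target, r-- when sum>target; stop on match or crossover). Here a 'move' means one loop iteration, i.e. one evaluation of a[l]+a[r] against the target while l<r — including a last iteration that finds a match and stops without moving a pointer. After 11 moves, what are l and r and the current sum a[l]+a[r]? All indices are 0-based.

[0,13] -8+38=30 >19 → r--
[0,12] -8+34=26 >19 → r--
[0,11] -8+32=24 >19 → r--
[0,10] -8+25=17 <19 → l++
[1,10] -5+25=20 >19 → r--
[1,9] -5+19=14 <19 → l++
[2,9] -2+19=17 <19 → l++
[3,9] 2+19=21 >19 → r--
[3,8] 2+16=18 <19 → l++
[4,8] 4+16=20 >19 → r--
[4,7] 4+10=14 <19 → l++

l=5, r=7, sum=18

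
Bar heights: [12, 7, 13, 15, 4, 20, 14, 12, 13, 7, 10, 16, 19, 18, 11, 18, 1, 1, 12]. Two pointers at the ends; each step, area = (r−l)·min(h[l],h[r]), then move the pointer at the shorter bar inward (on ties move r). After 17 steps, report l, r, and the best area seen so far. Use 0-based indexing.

[0,18] min(12,12)*18=216 best=216 * → r--
[0,17] min(12,1)*17=17 best=216 → r--
[0,16] min(12,1)*16=16 best=216 → r--
[0,15] min(12,18)*15=180 best=216 → l++
[1,15] min(7,18)*14=98 best=216 → l++
[2,15] min(13,18)*13=169 best=216 → l++
[3,15] min(15,18)*12=180 best=216 → l++
[4,15] min(4,18)*11=44 best=216 → l++
[5,15] min(20,18)*10=180 best=216 → r--
[5,14] min(20,11)*9=99 best=216 → r--
[5,13] min(20,18)*8=144 best=216 → r--
[5,12] min(20,19)*7=133 best=216 → r--
[5,11] min(20,16)*6=96 best=216 → r--
[5,10] min(20,10)*5=50 best=216 → r--
[5,9] min(20,7)*4=28 best=216 → r--
[5,8] min(20,13)*3=39 best=216 → r--
[5,7] min(20,12)*2=24 best=216 → r--

l=5, r=6, best area=216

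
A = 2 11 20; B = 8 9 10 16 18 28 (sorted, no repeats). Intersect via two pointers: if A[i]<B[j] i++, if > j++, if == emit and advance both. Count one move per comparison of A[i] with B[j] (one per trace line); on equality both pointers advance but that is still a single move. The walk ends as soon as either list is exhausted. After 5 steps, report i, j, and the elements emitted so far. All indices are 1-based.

i=3, j=4, emitted=[]

i=1 j=1: 2<8, i++
i=2 j=1: 11>8, j++
i=2 j=2: 11>9, j++
i=2 j=3: 11>10, j++
i=2 j=4: 11<16, i++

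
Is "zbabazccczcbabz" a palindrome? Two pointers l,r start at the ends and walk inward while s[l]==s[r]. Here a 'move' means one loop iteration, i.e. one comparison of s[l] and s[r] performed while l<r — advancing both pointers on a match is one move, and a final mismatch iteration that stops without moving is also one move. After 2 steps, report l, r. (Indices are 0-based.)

l=0 r=14: 'z'=='z', l++,r--
l=1 r=13: 'b'=='b', l++,r--

l=2, r=12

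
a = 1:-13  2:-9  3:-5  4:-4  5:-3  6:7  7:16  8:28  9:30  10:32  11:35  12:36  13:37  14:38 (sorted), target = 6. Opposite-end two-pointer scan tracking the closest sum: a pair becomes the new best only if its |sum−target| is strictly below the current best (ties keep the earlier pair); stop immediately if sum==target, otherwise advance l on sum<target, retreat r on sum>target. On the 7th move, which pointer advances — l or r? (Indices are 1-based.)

l=1 r=14: -13+38=25 d=19 *, r--
l=1 r=13: -13+37=24 d=18 *, r--
l=1 r=12: -13+36=23 d=17 *, r--
l=1 r=11: -13+35=22 d=16 *, r--
l=1 r=10: -13+32=19 d=13 *, r--
l=1 r=9: -13+30=17 d=11 *, r--
l=1 r=8: -13+28=15 d=9 *, r--

r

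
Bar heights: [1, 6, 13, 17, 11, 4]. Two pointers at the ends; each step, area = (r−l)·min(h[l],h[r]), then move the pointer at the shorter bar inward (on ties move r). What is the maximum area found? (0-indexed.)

[0,5] min(1,4)*5=5 best=5 * → l++
[1,5] min(6,4)*4=16 best=16 * → r--
[1,4] min(6,11)*3=18 best=18 * → l++
[2,4] min(13,11)*2=22 best=22 * → r--
[2,3] min(13,17)*1=13 best=22 → l++

max area = 22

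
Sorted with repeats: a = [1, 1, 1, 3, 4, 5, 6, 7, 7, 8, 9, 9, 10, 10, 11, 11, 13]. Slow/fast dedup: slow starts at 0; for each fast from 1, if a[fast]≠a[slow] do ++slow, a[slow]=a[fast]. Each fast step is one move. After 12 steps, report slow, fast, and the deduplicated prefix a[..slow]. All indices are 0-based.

slow=0 fast=1: a[fast]=1=a[slow] dup, fast++
slow=0 fast=2: a[fast]=1=a[slow] dup, fast++
slow=0 fast=3: a[fast]=3≠a[slow]=1 write a[1]=3, slow++,fast++
slow=1 fast=4: a[fast]=4≠a[slow]=3 write a[2]=4, slow++,fast++
slow=2 fast=5: a[fast]=5≠a[slow]=4 write a[3]=5, slow++,fast++
slow=3 fast=6: a[fast]=6≠a[slow]=5 write a[4]=6, slow++,fast++
slow=4 fast=7: a[fast]=7≠a[slow]=6 write a[5]=7, slow++,fast++
slow=5 fast=8: a[fast]=7=a[slow] dup, fast++
slow=5 fast=9: a[fast]=8≠a[slow]=7 write a[6]=8, slow++,fast++
slow=6 fast=10: a[fast]=9≠a[slow]=8 write a[7]=9, slow++,fast++
slow=7 fast=11: a[fast]=9=a[slow] dup, fast++
slow=7 fast=12: a[fast]=10≠a[slow]=9 write a[8]=10, slow++,fast++

slow=8, fast=13, prefix=[1, 3, 4, 5, 6, 7, 8, 9, 10]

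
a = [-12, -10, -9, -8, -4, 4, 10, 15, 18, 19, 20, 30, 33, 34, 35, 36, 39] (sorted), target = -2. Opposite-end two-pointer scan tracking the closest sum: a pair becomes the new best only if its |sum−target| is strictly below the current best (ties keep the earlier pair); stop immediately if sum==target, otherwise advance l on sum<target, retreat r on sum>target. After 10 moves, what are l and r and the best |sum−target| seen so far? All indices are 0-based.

l=0 r=16: -12+39=27 d=29 *, r--
l=0 r=15: -12+36=24 d=26 *, r--
l=0 r=14: -12+35=23 d=25 *, r--
l=0 r=13: -12+34=22 d=24 *, r--
l=0 r=12: -12+33=21 d=23 *, r--
l=0 r=11: -12+30=18 d=20 *, r--
l=0 r=10: -12+20=8 d=10 *, r--
l=0 r=9: -12+19=7 d=9 *, r--
l=0 r=8: -12+18=6 d=8 *, r--
l=0 r=7: -12+15=3 d=5 *, r--

l=0, r=6, best |Δ|=5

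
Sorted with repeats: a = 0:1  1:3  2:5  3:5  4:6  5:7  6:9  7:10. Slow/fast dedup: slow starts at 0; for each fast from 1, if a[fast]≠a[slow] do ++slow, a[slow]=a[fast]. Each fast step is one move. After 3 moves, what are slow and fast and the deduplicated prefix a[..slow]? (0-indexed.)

slow=2, fast=4, prefix=[1, 3, 5]

slow=0 fast=1: a[fast]=3≠a[slow]=1 write a[1]=3, slow++,fast++
slow=1 fast=2: a[fast]=5≠a[slow]=3 write a[2]=5, slow++,fast++
slow=2 fast=3: a[fast]=5=a[slow] dup, fast++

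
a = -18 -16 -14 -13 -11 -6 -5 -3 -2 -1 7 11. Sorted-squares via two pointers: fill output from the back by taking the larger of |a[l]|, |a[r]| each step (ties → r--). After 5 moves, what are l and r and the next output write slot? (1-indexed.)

l=1 r=12: |-18|>|11| out[12]=324, l++
l=2 r=12: |-16|>|11| out[11]=256, l++
l=3 r=12: |-14|>|11| out[10]=196, l++
l=4 r=12: |-13|>|11| out[9]=169, l++
l=5 r=12: |-11|<=|11| out[8]=121, r--

l=5, r=11, next write slot=7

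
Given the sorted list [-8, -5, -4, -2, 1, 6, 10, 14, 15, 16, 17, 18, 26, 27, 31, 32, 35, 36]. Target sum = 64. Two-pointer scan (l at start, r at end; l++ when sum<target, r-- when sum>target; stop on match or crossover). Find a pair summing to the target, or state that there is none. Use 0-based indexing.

no pair

l=0 r=17: -8+36=28 <64, l++
l=1 r=17: -5+36=31 <64, l++
l=2 r=17: -4+36=32 <64, l++
l=3 r=17: -2+36=34 <64, l++
l=4 r=17: 1+36=37 <64, l++
l=5 r=17: 6+36=42 <64, l++
l=6 r=17: 10+36=46 <64, l++
l=7 r=17: 14+36=50 <64, l++
l=8 r=17: 15+36=51 <64, l++
l=9 r=17: 16+36=52 <64, l++
l=10 r=17: 17+36=53 <64, l++
l=11 r=17: 18+36=54 <64, l++
l=12 r=17: 26+36=62 <64, l++
l=13 r=17: 27+36=63 <64, l++
l=14 r=17: 31+36=67 >64, r--
l=14 r=16: 31+35=66 >64, r--
l=14 r=15: 31+32=63 <64, l++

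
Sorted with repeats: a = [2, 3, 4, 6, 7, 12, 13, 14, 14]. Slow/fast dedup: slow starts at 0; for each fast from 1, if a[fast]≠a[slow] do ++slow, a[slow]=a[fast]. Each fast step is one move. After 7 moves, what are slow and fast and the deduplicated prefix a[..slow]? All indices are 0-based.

(s=0,f=1) a[fast]=3≠a[slow]=2 write a[1]=3 → slow++,fast++
(s=1,f=2) a[fast]=4≠a[slow]=3 write a[2]=4 → slow++,fast++
(s=2,f=3) a[fast]=6≠a[slow]=4 write a[3]=6 → slow++,fast++
(s=3,f=4) a[fast]=7≠a[slow]=6 write a[4]=7 → slow++,fast++
(s=4,f=5) a[fast]=12≠a[slow]=7 write a[5]=12 → slow++,fast++
(s=5,f=6) a[fast]=13≠a[slow]=12 write a[6]=13 → slow++,fast++
(s=6,f=7) a[fast]=14≠a[slow]=13 write a[7]=14 → slow++,fast++

slow=7, fast=8, prefix=[2, 3, 4, 6, 7, 12, 13, 14]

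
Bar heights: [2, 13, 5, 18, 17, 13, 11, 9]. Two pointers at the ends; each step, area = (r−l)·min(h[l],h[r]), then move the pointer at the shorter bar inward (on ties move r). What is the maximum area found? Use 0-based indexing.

[0,7] min(2,9)*7=14 best=14 * → l++
[1,7] min(13,9)*6=54 best=54 * → r--
[1,6] min(13,11)*5=55 best=55 * → r--
[1,5] min(13,13)*4=52 best=55 → r--
[1,4] min(13,17)*3=39 best=55 → l++
[2,4] min(5,17)*2=10 best=55 → l++
[3,4] min(18,17)*1=17 best=55 → r--

max area = 55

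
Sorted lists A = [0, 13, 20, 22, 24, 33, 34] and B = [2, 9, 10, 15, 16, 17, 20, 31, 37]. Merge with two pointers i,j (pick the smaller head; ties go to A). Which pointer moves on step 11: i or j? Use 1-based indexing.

i

[i=1,j=1] A[i]=0<=B[j]=2 take 0 → i++
[i=2,j=1] A[i]=13>B[j]=2 take 2 → j++
[i=2,j=2] A[i]=13>B[j]=9 take 9 → j++
[i=2,j=3] A[i]=13>B[j]=10 take 10 → j++
[i=2,j=4] A[i]=13<=B[j]=15 take 13 → i++
[i=3,j=4] A[i]=20>B[j]=15 take 15 → j++
[i=3,j=5] A[i]=20>B[j]=16 take 16 → j++
[i=3,j=6] A[i]=20>B[j]=17 take 17 → j++
[i=3,j=7] A[i]=20<=B[j]=20 take 20 → i++
[i=4,j=7] A[i]=22>B[j]=20 take 20 → j++
[i=4,j=8] A[i]=22<=B[j]=31 take 22 → i++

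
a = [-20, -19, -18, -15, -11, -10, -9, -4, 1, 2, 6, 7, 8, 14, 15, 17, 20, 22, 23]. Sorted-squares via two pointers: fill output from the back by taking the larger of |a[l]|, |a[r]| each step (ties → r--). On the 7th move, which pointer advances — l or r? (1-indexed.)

r

[1,19] |-20|<=|23| out[19]=529 → r--
[1,18] |-20|<=|22| out[18]=484 → r--
[1,17] |-20|<=|20| out[17]=400 → r--
[1,16] |-20|>|17| out[16]=400 → l++
[2,16] |-19|>|17| out[15]=361 → l++
[3,16] |-18|>|17| out[14]=324 → l++
[4,16] |-15|<=|17| out[13]=289 → r--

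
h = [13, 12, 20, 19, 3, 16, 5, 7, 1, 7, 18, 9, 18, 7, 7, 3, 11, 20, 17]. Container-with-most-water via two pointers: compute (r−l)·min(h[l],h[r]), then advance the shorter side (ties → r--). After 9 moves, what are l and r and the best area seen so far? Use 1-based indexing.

l=3, r=12, best area=300

[1,19] min(13,17)*18=234 best=234 * → l++
[2,19] min(12,17)*17=204 best=234 → l++
[3,19] min(20,17)*16=272 best=272 * → r--
[3,18] min(20,20)*15=300 best=300 * → r--
[3,17] min(20,11)*14=154 best=300 → r--
[3,16] min(20,3)*13=39 best=300 → r--
[3,15] min(20,7)*12=84 best=300 → r--
[3,14] min(20,7)*11=77 best=300 → r--
[3,13] min(20,18)*10=180 best=300 → r--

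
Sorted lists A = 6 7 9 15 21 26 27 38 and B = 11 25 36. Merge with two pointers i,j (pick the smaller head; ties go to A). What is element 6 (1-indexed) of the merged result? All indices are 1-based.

merged[6] = 21

i=1 j=1: A[i]=6<=B[j]=11 take 6, i++
i=2 j=1: A[i]=7<=B[j]=11 take 7, i++
i=3 j=1: A[i]=9<=B[j]=11 take 9, i++
i=4 j=1: A[i]=15>B[j]=11 take 11, j++
i=4 j=2: A[i]=15<=B[j]=25 take 15, i++
i=5 j=2: A[i]=21<=B[j]=25 take 21, i++
i=6 j=2: A[i]=26>B[j]=25 take 25, j++
i=6 j=3: A[i]=26<=B[j]=36 take 26, i++
i=7 j=3: A[i]=27<=B[j]=36 take 27, i++
i=8 j=3: A[i]=38>B[j]=36 take 36, j++
i=8 j=4: B done, take A[i]=38, i++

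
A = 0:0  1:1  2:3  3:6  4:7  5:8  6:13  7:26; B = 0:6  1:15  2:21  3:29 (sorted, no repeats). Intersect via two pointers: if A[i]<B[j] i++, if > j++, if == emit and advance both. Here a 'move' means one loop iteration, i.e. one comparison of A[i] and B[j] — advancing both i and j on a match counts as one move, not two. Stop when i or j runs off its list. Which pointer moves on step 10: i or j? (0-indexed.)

i=0 j=0: 0<6, i++
i=1 j=0: 1<6, i++
i=2 j=0: 3<6, i++
i=3 j=0: 6==6 emit, i++,j++
i=4 j=1: 7<15, i++
i=5 j=1: 8<15, i++
i=6 j=1: 13<15, i++
i=7 j=1: 26>15, j++
i=7 j=2: 26>21, j++
i=7 j=3: 26<29, i++

i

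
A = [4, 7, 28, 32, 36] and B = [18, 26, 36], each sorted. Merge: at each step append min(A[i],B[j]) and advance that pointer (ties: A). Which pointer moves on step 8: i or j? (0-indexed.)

j

i=0 j=0: A[i]=4<=B[j]=18 take 4, i++
i=1 j=0: A[i]=7<=B[j]=18 take 7, i++
i=2 j=0: A[i]=28>B[j]=18 take 18, j++
i=2 j=1: A[i]=28>B[j]=26 take 26, j++
i=2 j=2: A[i]=28<=B[j]=36 take 28, i++
i=3 j=2: A[i]=32<=B[j]=36 take 32, i++
i=4 j=2: A[i]=36<=B[j]=36 take 36, i++
i=5 j=2: A done, take B[j]=36, j++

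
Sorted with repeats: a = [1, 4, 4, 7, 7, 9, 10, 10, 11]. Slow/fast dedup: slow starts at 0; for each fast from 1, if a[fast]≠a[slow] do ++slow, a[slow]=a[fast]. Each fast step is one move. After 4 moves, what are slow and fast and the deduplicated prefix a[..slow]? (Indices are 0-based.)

(s=0,f=1) a[fast]=4≠a[slow]=1 write a[1]=4 → slow++,fast++
(s=1,f=2) a[fast]=4=a[slow] dup → fast++
(s=1,f=3) a[fast]=7≠a[slow]=4 write a[2]=7 → slow++,fast++
(s=2,f=4) a[fast]=7=a[slow] dup → fast++

slow=2, fast=5, prefix=[1, 4, 7]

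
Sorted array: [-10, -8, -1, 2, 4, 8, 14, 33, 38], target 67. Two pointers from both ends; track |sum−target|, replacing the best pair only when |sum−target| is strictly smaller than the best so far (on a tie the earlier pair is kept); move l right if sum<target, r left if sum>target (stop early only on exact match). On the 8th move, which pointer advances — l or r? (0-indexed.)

l=0 r=8: -10+38=28 d=39 *, l++
l=1 r=8: -8+38=30 d=37 *, l++
l=2 r=8: -1+38=37 d=30 *, l++
l=3 r=8: 2+38=40 d=27 *, l++
l=4 r=8: 4+38=42 d=25 *, l++
l=5 r=8: 8+38=46 d=21 *, l++
l=6 r=8: 14+38=52 d=15 *, l++
l=7 r=8: 33+38=71 d=4 *, r--

r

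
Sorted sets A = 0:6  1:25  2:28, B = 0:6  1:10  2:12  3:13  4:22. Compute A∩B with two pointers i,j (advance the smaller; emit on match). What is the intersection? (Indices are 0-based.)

intersection = [6]

i=0 j=0: 6==6 emit, i++,j++
i=1 j=1: 25>10, j++
i=1 j=2: 25>12, j++
i=1 j=3: 25>13, j++
i=1 j=4: 25>22, j++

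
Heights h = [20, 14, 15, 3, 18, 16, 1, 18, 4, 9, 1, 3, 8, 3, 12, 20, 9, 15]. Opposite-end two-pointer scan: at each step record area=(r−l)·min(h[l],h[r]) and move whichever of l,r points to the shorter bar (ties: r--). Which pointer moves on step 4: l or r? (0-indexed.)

r

[0,17] min(20,15)*17=255 best=255 * → r--
[0,16] min(20,9)*16=144 best=255 → r--
[0,15] min(20,20)*15=300 best=300 * → r--
[0,14] min(20,12)*14=168 best=300 → r--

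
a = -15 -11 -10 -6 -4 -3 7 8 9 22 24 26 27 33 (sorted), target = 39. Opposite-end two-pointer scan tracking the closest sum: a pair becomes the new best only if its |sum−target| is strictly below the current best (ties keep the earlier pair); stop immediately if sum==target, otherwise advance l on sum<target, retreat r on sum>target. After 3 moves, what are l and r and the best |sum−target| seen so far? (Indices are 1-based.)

[1,14] -15+33=18 d=21 * → l++
[2,14] -11+33=22 d=17 * → l++
[3,14] -10+33=23 d=16 * → l++

l=4, r=14, best |Δ|=16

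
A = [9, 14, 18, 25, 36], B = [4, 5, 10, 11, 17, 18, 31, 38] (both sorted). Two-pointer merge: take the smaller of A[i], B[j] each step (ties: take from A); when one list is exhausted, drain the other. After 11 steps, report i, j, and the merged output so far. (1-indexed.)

i=1 j=1: A[i]=9>B[j]=4 take 4, j++
i=1 j=2: A[i]=9>B[j]=5 take 5, j++
i=1 j=3: A[i]=9<=B[j]=10 take 9, i++
i=2 j=3: A[i]=14>B[j]=10 take 10, j++
i=2 j=4: A[i]=14>B[j]=11 take 11, j++
i=2 j=5: A[i]=14<=B[j]=17 take 14, i++
i=3 j=5: A[i]=18>B[j]=17 take 17, j++
i=3 j=6: A[i]=18<=B[j]=18 take 18, i++
i=4 j=6: A[i]=25>B[j]=18 take 18, j++
i=4 j=7: A[i]=25<=B[j]=31 take 25, i++
i=5 j=7: A[i]=36>B[j]=31 take 31, j++

i=5, j=8, merged so far=[4, 5, 9, 10, 11, 14, 17, 18, 18, 25, 31]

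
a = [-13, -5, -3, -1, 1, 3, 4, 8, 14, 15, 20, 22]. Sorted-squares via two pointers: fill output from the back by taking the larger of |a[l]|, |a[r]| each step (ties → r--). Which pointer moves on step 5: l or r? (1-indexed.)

l

l=1 r=12: |-13|<=|22| out[12]=484, r--
l=1 r=11: |-13|<=|20| out[11]=400, r--
l=1 r=10: |-13|<=|15| out[10]=225, r--
l=1 r=9: |-13|<=|14| out[9]=196, r--
l=1 r=8: |-13|>|8| out[8]=169, l++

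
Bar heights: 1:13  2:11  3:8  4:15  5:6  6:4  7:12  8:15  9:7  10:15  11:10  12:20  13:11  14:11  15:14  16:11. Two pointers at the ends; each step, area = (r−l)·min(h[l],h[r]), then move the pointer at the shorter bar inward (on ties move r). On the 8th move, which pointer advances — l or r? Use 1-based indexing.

l

[1,16] min(13,11)*15=165 best=165 * → r--
[1,15] min(13,14)*14=182 best=182 * → l++
[2,15] min(11,14)*13=143 best=182 → l++
[3,15] min(8,14)*12=96 best=182 → l++
[4,15] min(15,14)*11=154 best=182 → r--
[4,14] min(15,11)*10=110 best=182 → r--
[4,13] min(15,11)*9=99 best=182 → r--
[4,12] min(15,20)*8=120 best=182 → l++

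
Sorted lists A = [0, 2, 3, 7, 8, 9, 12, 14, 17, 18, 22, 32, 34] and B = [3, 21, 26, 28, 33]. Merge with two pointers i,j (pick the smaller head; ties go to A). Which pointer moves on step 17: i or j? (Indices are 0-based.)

i=0 j=0: A[i]=0<=B[j]=3 take 0, i++
i=1 j=0: A[i]=2<=B[j]=3 take 2, i++
i=2 j=0: A[i]=3<=B[j]=3 take 3, i++
i=3 j=0: A[i]=7>B[j]=3 take 3, j++
i=3 j=1: A[i]=7<=B[j]=21 take 7, i++
i=4 j=1: A[i]=8<=B[j]=21 take 8, i++
i=5 j=1: A[i]=9<=B[j]=21 take 9, i++
i=6 j=1: A[i]=12<=B[j]=21 take 12, i++
i=7 j=1: A[i]=14<=B[j]=21 take 14, i++
i=8 j=1: A[i]=17<=B[j]=21 take 17, i++
i=9 j=1: A[i]=18<=B[j]=21 take 18, i++
i=10 j=1: A[i]=22>B[j]=21 take 21, j++
i=10 j=2: A[i]=22<=B[j]=26 take 22, i++
i=11 j=2: A[i]=32>B[j]=26 take 26, j++
i=11 j=3: A[i]=32>B[j]=28 take 28, j++
i=11 j=4: A[i]=32<=B[j]=33 take 32, i++
i=12 j=4: A[i]=34>B[j]=33 take 33, j++

j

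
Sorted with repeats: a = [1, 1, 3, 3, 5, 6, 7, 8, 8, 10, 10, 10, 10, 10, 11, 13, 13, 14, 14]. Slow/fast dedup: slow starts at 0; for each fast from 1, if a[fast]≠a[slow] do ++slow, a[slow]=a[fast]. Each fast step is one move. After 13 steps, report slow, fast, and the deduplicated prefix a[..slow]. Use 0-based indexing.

(s=0,f=1) a[fast]=1=a[slow] dup → fast++
(s=0,f=2) a[fast]=3≠a[slow]=1 write a[1]=3 → slow++,fast++
(s=1,f=3) a[fast]=3=a[slow] dup → fast++
(s=1,f=4) a[fast]=5≠a[slow]=3 write a[2]=5 → slow++,fast++
(s=2,f=5) a[fast]=6≠a[slow]=5 write a[3]=6 → slow++,fast++
(s=3,f=6) a[fast]=7≠a[slow]=6 write a[4]=7 → slow++,fast++
(s=4,f=7) a[fast]=8≠a[slow]=7 write a[5]=8 → slow++,fast++
(s=5,f=8) a[fast]=8=a[slow] dup → fast++
(s=5,f=9) a[fast]=10≠a[slow]=8 write a[6]=10 → slow++,fast++
(s=6,f=10) a[fast]=10=a[slow] dup → fast++
(s=6,f=11) a[fast]=10=a[slow] dup → fast++
(s=6,f=12) a[fast]=10=a[slow] dup → fast++
(s=6,f=13) a[fast]=10=a[slow] dup → fast++

slow=6, fast=14, prefix=[1, 3, 5, 6, 7, 8, 10]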